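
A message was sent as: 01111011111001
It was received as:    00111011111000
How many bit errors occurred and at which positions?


XOR: 01000000000001

2 error(s) at position(s): 1, 13


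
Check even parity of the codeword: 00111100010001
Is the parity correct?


Number of 1s: 6

Yes, parity is correct (6 ones)


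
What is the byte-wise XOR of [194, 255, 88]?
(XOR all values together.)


XOR chain: 194 ^ 255 ^ 88 = 101

101


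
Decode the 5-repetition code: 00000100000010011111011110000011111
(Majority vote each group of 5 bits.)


Groups: 00000, 10000, 00100, 11111, 01111, 00000, 11111
Majority votes: 0001101

0001101


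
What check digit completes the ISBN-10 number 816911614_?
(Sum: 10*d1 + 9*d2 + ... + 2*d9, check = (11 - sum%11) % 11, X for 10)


Weighted sum: 246
246 mod 11 = 4

Check digit: 7


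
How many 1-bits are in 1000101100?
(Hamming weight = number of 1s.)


Counting 1s in 1000101100

4


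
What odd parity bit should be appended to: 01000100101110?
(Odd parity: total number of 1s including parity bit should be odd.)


Number of 1s in data: 6
Parity bit: 1

1


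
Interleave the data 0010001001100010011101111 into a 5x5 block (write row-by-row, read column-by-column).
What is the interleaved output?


Matrix:
  00100
  01001
  10001
  00111
  01111
Read columns: 0010001001100110001101111

0010001001100110001101111


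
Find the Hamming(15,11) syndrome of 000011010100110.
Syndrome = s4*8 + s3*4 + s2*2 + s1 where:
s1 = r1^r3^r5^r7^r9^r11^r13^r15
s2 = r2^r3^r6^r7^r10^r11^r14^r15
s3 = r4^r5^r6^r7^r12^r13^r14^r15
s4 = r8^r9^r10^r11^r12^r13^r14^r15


s1=0, s2=1, s3=0, s4=0

Syndrome = 2 (error at position 2)


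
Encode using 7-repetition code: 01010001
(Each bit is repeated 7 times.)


Each bit -> 7 copies

00000001111111000000011111110000000000000000000001111111


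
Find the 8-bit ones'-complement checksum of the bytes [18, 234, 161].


Sum = 413 mod 256 = 157
Complement = 98

98


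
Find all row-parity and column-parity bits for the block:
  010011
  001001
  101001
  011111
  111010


Row parities: 10110
Column parities: 010110

Row P: 10110, Col P: 010110, Corner: 1


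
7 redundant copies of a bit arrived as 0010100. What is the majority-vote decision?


Ones: 2 out of 7
Threshold: 4

0 (2/7 voted 1)


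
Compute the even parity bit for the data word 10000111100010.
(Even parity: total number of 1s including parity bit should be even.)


Number of 1s in data: 6
Parity bit: 0

0


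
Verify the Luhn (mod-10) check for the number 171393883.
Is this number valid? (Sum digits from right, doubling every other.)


Luhn sum = 46
46 mod 10 = 6

Invalid (Luhn sum mod 10 = 6)


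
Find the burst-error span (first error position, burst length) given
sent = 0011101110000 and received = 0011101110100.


XOR: 0000000000100

Burst at position 10, length 1


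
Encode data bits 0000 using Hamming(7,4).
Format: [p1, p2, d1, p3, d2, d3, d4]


Parity bits: p1=0, p2=0, p3=0

0000000


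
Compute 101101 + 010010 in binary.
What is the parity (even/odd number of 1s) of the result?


101101 = 45
010010 = 18
Sum = 63 = 111111
1s count = 6

even parity (6 ones in 111111)


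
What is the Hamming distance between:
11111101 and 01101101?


XOR: 10010000
Count of 1s: 2

2


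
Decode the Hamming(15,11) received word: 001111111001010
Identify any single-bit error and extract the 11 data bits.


Syndrome = 0: no error detected

Data: 11111001010 (no errors)


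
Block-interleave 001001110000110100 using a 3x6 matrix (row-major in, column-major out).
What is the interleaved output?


Matrix:
  001001
  110000
  110100
Read columns: 011011100001000100

011011100001000100


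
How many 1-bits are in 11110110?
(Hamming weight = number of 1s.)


Counting 1s in 11110110

6


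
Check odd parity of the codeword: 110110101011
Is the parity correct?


Number of 1s: 8

No, parity error (8 ones)


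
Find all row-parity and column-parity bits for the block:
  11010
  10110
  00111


Row parities: 111
Column parities: 01011

Row P: 111, Col P: 01011, Corner: 1


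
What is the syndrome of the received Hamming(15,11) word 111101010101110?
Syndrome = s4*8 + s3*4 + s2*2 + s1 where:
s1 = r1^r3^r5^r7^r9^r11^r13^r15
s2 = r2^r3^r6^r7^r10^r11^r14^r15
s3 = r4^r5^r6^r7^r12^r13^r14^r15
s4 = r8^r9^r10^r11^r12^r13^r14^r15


s1=1, s2=1, s3=1, s4=1

Syndrome = 15 (error at position 15)


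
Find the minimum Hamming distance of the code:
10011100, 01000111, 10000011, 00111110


Comparing all pairs, minimum distance: 3
Can detect 2 errors, correct 1 errors

3


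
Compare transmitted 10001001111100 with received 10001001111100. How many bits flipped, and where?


XOR: 00000000000000

0 errors (received matches sent)


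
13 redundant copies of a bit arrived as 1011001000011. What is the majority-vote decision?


Ones: 6 out of 13
Threshold: 7

0 (6/13 voted 1)


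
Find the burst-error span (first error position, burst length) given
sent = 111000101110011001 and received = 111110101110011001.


XOR: 000110000000000000

Burst at position 3, length 2


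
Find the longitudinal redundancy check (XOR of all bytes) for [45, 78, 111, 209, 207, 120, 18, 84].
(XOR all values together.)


XOR chain: 45 ^ 78 ^ 111 ^ 209 ^ 207 ^ 120 ^ 18 ^ 84 = 44

44


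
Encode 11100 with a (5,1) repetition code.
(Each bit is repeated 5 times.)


Each bit -> 5 copies

1111111111111110000000000


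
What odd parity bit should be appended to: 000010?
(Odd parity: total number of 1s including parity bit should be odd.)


Number of 1s in data: 1
Parity bit: 0

0


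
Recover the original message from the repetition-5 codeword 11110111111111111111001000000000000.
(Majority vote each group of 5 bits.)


Groups: 11110, 11111, 11111, 11111, 00100, 00000, 00000
Majority votes: 1111000

1111000


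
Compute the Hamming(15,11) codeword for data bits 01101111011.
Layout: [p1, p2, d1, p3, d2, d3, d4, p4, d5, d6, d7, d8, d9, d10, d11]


Parity bits: p1=0, p2=1, p3=1, p4=0

010111001111011


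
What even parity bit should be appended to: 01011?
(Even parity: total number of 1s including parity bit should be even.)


Number of 1s in data: 3
Parity bit: 1

1


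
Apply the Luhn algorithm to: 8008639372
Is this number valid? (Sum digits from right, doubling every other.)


Luhn sum = 40
40 mod 10 = 0

Valid (Luhn sum mod 10 = 0)


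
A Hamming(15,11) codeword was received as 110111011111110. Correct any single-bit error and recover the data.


Syndrome = 11: error at position 11

Data: 01101101110 (corrected bit 11)


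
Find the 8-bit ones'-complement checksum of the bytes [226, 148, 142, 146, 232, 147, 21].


Sum = 1062 mod 256 = 38
Complement = 217

217


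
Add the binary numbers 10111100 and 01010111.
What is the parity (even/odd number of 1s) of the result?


10111100 = 188
01010111 = 87
Sum = 275 = 100010011
1s count = 4

even parity (4 ones in 100010011)


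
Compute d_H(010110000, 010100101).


XOR: 000010101
Count of 1s: 3

3


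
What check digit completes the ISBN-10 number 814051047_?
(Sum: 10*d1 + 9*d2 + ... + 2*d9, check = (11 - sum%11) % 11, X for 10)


Weighted sum: 182
182 mod 11 = 6

Check digit: 5


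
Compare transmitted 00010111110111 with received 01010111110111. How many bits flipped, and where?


XOR: 01000000000000

1 error(s) at position(s): 1


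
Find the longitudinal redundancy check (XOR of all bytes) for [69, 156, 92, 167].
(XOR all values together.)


XOR chain: 69 ^ 156 ^ 92 ^ 167 = 34

34


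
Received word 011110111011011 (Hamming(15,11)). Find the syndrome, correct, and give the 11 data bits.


Syndrome = 0: no error detected

Data: 11011011011 (no errors)


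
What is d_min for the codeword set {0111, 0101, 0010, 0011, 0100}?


Comparing all pairs, minimum distance: 1
Can detect 0 errors, correct 0 errors

1


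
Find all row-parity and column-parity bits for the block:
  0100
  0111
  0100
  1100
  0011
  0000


Row parities: 111000
Column parities: 1000

Row P: 111000, Col P: 1000, Corner: 1


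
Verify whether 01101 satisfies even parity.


Number of 1s: 3

No, parity error (3 ones)


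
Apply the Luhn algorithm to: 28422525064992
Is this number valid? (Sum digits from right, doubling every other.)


Luhn sum = 74
74 mod 10 = 4

Invalid (Luhn sum mod 10 = 4)


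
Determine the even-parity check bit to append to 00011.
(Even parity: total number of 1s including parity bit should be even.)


Number of 1s in data: 2
Parity bit: 0

0


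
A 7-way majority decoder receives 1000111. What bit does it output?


Ones: 4 out of 7
Threshold: 4

1 (4/7 voted 1)


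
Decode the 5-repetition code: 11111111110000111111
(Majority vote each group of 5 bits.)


Groups: 11111, 11111, 00001, 11111
Majority votes: 1101

1101


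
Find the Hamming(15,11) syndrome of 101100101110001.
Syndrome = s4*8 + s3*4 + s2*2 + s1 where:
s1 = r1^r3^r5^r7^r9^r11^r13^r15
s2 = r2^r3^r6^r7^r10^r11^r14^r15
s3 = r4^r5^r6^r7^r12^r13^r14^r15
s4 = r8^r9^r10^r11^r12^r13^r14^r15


s1=0, s2=1, s3=1, s4=0

Syndrome = 6 (error at position 6)


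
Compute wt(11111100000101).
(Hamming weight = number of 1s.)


Counting 1s in 11111100000101

8


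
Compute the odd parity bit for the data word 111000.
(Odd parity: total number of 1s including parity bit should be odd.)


Number of 1s in data: 3
Parity bit: 0

0


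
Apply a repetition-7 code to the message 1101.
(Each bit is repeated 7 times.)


Each bit -> 7 copies

1111111111111100000001111111


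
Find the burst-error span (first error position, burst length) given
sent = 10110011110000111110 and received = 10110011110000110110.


XOR: 00000000000000001000

Burst at position 16, length 1


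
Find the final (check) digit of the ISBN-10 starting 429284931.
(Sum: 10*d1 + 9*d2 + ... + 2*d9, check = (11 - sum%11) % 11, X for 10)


Weighted sum: 259
259 mod 11 = 6

Check digit: 5


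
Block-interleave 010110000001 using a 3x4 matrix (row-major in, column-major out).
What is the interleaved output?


Matrix:
  0101
  1000
  0001
Read columns: 010100000101

010100000101


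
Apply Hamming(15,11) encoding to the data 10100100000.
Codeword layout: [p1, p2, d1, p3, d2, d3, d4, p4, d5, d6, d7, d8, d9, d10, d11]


Parity bits: p1=1, p2=1, p3=1, p4=1

111101010100000


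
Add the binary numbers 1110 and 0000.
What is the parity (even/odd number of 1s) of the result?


1110 = 14
0000 = 0
Sum = 14 = 1110
1s count = 3

odd parity (3 ones in 1110)


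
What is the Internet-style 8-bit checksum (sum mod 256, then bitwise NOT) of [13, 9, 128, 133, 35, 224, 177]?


Sum = 719 mod 256 = 207
Complement = 48

48


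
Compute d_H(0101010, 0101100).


XOR: 0000110
Count of 1s: 2

2


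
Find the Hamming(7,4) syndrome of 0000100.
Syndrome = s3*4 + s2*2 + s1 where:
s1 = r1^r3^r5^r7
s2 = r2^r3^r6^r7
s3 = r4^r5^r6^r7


s1=1, s2=0, s3=1

Syndrome = 5 (error at position 5)


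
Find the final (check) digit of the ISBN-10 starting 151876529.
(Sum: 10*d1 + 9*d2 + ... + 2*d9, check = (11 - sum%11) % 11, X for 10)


Weighted sum: 235
235 mod 11 = 4

Check digit: 7


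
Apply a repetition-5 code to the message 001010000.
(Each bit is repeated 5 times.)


Each bit -> 5 copies

000000000011111000001111100000000000000000000


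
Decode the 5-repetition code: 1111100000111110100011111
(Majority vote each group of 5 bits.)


Groups: 11111, 00000, 11111, 01000, 11111
Majority votes: 10101

10101


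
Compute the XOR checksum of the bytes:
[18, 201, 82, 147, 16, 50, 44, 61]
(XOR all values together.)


XOR chain: 18 ^ 201 ^ 82 ^ 147 ^ 16 ^ 50 ^ 44 ^ 61 = 41

41


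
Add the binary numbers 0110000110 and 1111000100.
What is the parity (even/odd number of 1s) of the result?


0110000110 = 390
1111000100 = 964
Sum = 1354 = 10101001010
1s count = 5

odd parity (5 ones in 10101001010)


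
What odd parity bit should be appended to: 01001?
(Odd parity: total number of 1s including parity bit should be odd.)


Number of 1s in data: 2
Parity bit: 1

1


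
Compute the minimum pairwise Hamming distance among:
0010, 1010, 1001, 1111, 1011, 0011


Comparing all pairs, minimum distance: 1
Can detect 0 errors, correct 0 errors

1


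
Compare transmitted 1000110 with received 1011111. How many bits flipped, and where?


XOR: 0011001

3 error(s) at position(s): 2, 3, 6


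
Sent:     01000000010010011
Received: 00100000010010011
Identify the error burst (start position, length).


XOR: 01100000000000000

Burst at position 1, length 2


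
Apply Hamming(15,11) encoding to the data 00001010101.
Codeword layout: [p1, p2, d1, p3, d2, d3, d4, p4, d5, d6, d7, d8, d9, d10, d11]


Parity bits: p1=0, p2=0, p3=0, p4=0

000000001010101


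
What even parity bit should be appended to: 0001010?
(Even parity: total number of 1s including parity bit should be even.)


Number of 1s in data: 2
Parity bit: 0

0


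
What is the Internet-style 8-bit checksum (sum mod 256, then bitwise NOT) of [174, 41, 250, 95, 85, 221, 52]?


Sum = 918 mod 256 = 150
Complement = 105

105


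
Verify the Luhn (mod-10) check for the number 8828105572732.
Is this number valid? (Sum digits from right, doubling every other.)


Luhn sum = 57
57 mod 10 = 7

Invalid (Luhn sum mod 10 = 7)


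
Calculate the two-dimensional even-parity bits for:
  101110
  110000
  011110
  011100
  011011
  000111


Row parities: 000101
Column parities: 000000

Row P: 000101, Col P: 000000, Corner: 0


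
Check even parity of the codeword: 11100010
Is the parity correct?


Number of 1s: 4

Yes, parity is correct (4 ones)


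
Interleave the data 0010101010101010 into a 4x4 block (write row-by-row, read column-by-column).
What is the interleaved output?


Matrix:
  0010
  1010
  1010
  1010
Read columns: 0111000011110000

0111000011110000


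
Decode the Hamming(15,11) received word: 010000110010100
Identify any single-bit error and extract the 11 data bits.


Syndrome = 11: error at position 11

Data: 00010000100 (corrected bit 11)


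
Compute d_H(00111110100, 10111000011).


XOR: 10000110111
Count of 1s: 6

6


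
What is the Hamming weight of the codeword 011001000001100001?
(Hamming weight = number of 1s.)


Counting 1s in 011001000001100001

6


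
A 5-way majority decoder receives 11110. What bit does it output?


Ones: 4 out of 5
Threshold: 3

1 (4/5 voted 1)


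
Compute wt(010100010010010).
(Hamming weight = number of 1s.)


Counting 1s in 010100010010010

5


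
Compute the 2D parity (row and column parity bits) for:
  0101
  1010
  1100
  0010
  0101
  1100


Row parities: 000100
Column parities: 1000

Row P: 000100, Col P: 1000, Corner: 1


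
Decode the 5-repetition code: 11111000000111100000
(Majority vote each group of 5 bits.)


Groups: 11111, 00000, 01111, 00000
Majority votes: 1010

1010


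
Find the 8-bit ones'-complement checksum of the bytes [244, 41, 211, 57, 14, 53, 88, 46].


Sum = 754 mod 256 = 242
Complement = 13

13


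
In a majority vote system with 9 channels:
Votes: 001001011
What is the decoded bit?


Ones: 4 out of 9
Threshold: 5

0 (4/9 voted 1)


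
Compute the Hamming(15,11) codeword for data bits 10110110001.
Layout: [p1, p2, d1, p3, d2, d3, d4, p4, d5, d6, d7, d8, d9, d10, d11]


Parity bits: p1=0, p2=0, p3=1, p4=1

001101110110001


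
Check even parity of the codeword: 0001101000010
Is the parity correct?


Number of 1s: 4

Yes, parity is correct (4 ones)


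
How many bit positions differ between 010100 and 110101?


XOR: 100001
Count of 1s: 2

2


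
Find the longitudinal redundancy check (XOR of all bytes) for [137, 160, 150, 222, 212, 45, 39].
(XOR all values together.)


XOR chain: 137 ^ 160 ^ 150 ^ 222 ^ 212 ^ 45 ^ 39 = 191

191


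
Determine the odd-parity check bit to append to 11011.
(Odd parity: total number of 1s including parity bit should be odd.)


Number of 1s in data: 4
Parity bit: 1

1


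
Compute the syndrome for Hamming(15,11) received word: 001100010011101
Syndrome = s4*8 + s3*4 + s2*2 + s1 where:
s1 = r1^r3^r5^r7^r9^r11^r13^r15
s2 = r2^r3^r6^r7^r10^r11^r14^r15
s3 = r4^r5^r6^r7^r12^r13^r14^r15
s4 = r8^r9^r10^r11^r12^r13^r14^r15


s1=0, s2=1, s3=0, s4=1

Syndrome = 10 (error at position 10)


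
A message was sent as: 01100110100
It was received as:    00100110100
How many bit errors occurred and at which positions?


XOR: 01000000000

1 error(s) at position(s): 1


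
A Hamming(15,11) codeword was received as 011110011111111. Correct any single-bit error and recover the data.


Syndrome = 0: no error detected

Data: 11001111111 (no errors)


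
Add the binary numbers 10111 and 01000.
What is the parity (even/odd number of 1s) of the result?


10111 = 23
01000 = 8
Sum = 31 = 11111
1s count = 5

odd parity (5 ones in 11111)


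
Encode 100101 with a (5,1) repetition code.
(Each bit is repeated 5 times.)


Each bit -> 5 copies

111110000000000111110000011111


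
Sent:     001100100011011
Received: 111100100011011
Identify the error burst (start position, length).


XOR: 110000000000000

Burst at position 0, length 2


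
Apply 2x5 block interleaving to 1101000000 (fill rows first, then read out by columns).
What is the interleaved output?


Matrix:
  11010
  00000
Read columns: 1010001000

1010001000


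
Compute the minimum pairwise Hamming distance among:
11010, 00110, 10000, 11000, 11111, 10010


Comparing all pairs, minimum distance: 1
Can detect 0 errors, correct 0 errors

1


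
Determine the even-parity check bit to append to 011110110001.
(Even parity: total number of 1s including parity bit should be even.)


Number of 1s in data: 7
Parity bit: 1

1


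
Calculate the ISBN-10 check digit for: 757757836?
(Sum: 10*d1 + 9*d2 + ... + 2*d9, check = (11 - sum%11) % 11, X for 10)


Weighted sum: 338
338 mod 11 = 8

Check digit: 3


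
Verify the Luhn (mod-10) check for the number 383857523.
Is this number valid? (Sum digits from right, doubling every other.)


Luhn sum = 42
42 mod 10 = 2

Invalid (Luhn sum mod 10 = 2)


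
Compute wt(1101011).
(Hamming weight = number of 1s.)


Counting 1s in 1101011

5


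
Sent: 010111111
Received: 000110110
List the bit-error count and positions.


XOR: 010001001

3 error(s) at position(s): 1, 5, 8


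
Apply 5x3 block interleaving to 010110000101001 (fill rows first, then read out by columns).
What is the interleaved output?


Matrix:
  010
  110
  000
  101
  001
Read columns: 010101100000011

010101100000011


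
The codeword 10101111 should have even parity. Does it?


Number of 1s: 6

Yes, parity is correct (6 ones)


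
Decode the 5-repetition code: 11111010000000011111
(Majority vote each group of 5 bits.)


Groups: 11111, 01000, 00000, 11111
Majority votes: 1001

1001


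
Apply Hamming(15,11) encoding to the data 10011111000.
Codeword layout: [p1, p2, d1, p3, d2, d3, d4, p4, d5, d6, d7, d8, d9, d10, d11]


Parity bits: p1=0, p2=0, p3=0, p4=0

001000101111000


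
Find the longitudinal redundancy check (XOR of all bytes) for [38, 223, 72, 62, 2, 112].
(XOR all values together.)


XOR chain: 38 ^ 223 ^ 72 ^ 62 ^ 2 ^ 112 = 253

253


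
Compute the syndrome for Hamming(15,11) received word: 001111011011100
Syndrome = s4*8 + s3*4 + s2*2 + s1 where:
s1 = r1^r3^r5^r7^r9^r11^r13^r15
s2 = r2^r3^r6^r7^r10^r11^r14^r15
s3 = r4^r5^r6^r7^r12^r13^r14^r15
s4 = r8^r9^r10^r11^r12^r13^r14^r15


s1=1, s2=1, s3=1, s4=1

Syndrome = 15 (error at position 15)


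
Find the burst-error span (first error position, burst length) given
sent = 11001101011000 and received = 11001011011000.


XOR: 00000110000000

Burst at position 5, length 2


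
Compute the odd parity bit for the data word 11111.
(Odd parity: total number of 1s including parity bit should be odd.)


Number of 1s in data: 5
Parity bit: 0

0


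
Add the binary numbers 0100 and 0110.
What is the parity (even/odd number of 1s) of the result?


0100 = 4
0110 = 6
Sum = 10 = 1010
1s count = 2

even parity (2 ones in 1010)


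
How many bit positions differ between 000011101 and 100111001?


XOR: 100100100
Count of 1s: 3

3


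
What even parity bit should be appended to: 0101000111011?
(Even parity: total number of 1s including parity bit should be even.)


Number of 1s in data: 7
Parity bit: 1

1


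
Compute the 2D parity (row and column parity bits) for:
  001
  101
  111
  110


Row parities: 1010
Column parities: 101

Row P: 1010, Col P: 101, Corner: 0


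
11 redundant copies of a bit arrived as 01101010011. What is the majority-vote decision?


Ones: 6 out of 11
Threshold: 6

1 (6/11 voted 1)


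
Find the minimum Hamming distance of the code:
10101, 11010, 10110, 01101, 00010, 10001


Comparing all pairs, minimum distance: 1
Can detect 0 errors, correct 0 errors

1


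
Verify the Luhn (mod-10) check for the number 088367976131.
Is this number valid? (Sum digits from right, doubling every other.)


Luhn sum = 55
55 mod 10 = 5

Invalid (Luhn sum mod 10 = 5)


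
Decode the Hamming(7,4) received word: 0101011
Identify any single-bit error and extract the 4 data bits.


Syndrome = 7: error at position 7

Data: 0010 (corrected bit 7)


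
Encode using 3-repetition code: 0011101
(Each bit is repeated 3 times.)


Each bit -> 3 copies

000000111111111000111


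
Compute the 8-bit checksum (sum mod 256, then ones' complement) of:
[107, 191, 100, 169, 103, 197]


Sum = 867 mod 256 = 99
Complement = 156

156


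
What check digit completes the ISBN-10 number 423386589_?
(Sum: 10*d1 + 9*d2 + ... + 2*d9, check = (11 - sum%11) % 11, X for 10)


Weighted sum: 243
243 mod 11 = 1

Check digit: X


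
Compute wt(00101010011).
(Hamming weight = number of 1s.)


Counting 1s in 00101010011

5


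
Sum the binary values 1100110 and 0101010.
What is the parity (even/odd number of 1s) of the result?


1100110 = 102
0101010 = 42
Sum = 144 = 10010000
1s count = 2

even parity (2 ones in 10010000)


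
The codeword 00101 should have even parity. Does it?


Number of 1s: 2

Yes, parity is correct (2 ones)


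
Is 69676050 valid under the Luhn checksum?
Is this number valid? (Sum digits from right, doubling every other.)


Luhn sum = 26
26 mod 10 = 6

Invalid (Luhn sum mod 10 = 6)


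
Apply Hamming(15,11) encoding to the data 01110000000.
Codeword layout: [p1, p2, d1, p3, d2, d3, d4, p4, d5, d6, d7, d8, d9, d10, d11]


Parity bits: p1=0, p2=0, p3=1, p4=0

000111100000000


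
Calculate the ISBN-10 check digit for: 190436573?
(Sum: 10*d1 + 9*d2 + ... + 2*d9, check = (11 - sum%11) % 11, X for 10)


Weighted sum: 214
214 mod 11 = 5

Check digit: 6


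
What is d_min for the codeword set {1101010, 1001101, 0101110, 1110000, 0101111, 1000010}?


Comparing all pairs, minimum distance: 1
Can detect 0 errors, correct 0 errors

1


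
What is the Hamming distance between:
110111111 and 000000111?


XOR: 110111000
Count of 1s: 5

5


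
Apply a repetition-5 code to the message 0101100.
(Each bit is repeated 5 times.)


Each bit -> 5 copies

00000111110000011111111110000000000


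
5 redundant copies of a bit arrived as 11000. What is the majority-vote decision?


Ones: 2 out of 5
Threshold: 3

0 (2/5 voted 1)


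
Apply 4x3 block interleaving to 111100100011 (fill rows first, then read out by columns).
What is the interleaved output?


Matrix:
  111
  100
  100
  011
Read columns: 111010011001

111010011001


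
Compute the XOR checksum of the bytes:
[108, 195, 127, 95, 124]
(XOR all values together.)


XOR chain: 108 ^ 195 ^ 127 ^ 95 ^ 124 = 243

243


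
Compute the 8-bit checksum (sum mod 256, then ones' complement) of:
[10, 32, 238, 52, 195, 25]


Sum = 552 mod 256 = 40
Complement = 215

215


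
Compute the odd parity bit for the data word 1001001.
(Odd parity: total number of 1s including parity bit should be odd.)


Number of 1s in data: 3
Parity bit: 0

0


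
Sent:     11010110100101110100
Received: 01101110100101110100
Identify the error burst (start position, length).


XOR: 10111000000000000000

Burst at position 0, length 5


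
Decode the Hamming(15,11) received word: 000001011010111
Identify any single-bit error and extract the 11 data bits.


Syndrome = 0: no error detected

Data: 00101010111 (no errors)


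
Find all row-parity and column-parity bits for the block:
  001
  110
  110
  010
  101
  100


Row parities: 100101
Column parities: 010

Row P: 100101, Col P: 010, Corner: 1


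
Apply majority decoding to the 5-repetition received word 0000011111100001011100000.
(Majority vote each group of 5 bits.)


Groups: 00000, 11111, 10000, 10111, 00000
Majority votes: 01010

01010


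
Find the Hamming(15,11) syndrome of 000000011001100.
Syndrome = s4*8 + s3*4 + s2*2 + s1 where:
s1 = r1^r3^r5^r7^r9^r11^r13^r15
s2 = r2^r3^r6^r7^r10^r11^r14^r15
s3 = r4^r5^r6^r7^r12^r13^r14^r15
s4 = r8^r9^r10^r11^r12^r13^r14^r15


s1=0, s2=0, s3=0, s4=0

Syndrome = 0 (no error)


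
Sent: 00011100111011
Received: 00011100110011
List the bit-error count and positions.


XOR: 00000000001000

1 error(s) at position(s): 10


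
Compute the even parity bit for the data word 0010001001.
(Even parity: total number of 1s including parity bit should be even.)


Number of 1s in data: 3
Parity bit: 1

1


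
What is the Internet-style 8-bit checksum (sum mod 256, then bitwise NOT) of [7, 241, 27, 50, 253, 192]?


Sum = 770 mod 256 = 2
Complement = 253

253


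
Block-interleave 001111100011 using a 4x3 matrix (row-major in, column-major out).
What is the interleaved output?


Matrix:
  001
  111
  100
  011
Read columns: 011001011101

011001011101


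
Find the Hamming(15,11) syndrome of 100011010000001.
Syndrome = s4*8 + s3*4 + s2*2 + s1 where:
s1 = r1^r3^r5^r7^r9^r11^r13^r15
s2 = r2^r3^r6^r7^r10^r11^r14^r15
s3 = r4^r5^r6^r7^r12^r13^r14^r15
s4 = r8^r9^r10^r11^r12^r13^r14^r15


s1=1, s2=0, s3=1, s4=0

Syndrome = 5 (error at position 5)


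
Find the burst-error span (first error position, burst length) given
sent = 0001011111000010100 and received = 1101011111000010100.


XOR: 1100000000000000000

Burst at position 0, length 2


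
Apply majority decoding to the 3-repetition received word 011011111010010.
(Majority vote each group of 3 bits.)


Groups: 011, 011, 111, 010, 010
Majority votes: 11100

11100


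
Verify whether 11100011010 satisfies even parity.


Number of 1s: 6

Yes, parity is correct (6 ones)


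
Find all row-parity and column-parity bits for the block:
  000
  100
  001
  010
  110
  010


Row parities: 011101
Column parities: 011

Row P: 011101, Col P: 011, Corner: 0


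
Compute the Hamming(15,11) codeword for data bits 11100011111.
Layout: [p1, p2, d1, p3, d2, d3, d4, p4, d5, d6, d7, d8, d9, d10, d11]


Parity bits: p1=1, p2=1, p3=0, p4=1

111011010011111


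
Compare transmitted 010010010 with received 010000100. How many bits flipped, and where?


XOR: 000010110

3 error(s) at position(s): 4, 6, 7


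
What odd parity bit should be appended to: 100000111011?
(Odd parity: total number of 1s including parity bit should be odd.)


Number of 1s in data: 6
Parity bit: 1

1


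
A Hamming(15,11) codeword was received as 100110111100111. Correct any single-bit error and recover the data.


Syndrome = 0: no error detected

Data: 01011100111 (no errors)


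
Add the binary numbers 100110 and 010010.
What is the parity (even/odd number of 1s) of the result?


100110 = 38
010010 = 18
Sum = 56 = 111000
1s count = 3

odd parity (3 ones in 111000)


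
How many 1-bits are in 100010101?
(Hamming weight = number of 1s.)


Counting 1s in 100010101

4


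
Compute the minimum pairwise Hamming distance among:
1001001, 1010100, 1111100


Comparing all pairs, minimum distance: 2
Can detect 1 errors, correct 0 errors

2


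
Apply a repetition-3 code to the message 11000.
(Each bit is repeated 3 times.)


Each bit -> 3 copies

111111000000000


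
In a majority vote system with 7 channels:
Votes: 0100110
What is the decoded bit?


Ones: 3 out of 7
Threshold: 4

0 (3/7 voted 1)


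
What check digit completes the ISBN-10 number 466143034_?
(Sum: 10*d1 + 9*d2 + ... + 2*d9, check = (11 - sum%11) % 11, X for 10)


Weighted sum: 205
205 mod 11 = 7

Check digit: 4


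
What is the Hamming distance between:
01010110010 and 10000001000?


XOR: 11010111010
Count of 1s: 7

7


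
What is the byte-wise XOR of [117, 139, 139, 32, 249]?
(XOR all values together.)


XOR chain: 117 ^ 139 ^ 139 ^ 32 ^ 249 = 172

172


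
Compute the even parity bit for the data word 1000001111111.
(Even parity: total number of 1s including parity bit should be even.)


Number of 1s in data: 8
Parity bit: 0

0


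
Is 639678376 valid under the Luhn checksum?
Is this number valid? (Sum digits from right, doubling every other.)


Luhn sum = 52
52 mod 10 = 2

Invalid (Luhn sum mod 10 = 2)


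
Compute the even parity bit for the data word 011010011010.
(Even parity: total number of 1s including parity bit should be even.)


Number of 1s in data: 6
Parity bit: 0

0


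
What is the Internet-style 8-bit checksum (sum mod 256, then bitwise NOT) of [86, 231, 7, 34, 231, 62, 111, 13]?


Sum = 775 mod 256 = 7
Complement = 248

248


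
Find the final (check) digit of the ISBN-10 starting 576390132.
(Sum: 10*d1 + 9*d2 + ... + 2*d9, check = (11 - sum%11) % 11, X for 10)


Weighted sum: 253
253 mod 11 = 0

Check digit: 0


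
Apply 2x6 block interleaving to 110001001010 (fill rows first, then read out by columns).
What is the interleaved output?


Matrix:
  110001
  001010
Read columns: 101001000110

101001000110


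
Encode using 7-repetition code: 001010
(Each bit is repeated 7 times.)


Each bit -> 7 copies

000000000000001111111000000011111110000000


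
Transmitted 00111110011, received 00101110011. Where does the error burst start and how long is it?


XOR: 00010000000

Burst at position 3, length 1


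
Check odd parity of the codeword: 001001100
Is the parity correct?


Number of 1s: 3

Yes, parity is correct (3 ones)


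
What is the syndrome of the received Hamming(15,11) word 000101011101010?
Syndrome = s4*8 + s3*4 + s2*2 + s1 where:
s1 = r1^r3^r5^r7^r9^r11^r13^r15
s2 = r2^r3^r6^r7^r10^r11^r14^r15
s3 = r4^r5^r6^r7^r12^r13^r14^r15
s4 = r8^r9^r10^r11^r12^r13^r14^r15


s1=1, s2=1, s3=0, s4=1

Syndrome = 11 (error at position 11)


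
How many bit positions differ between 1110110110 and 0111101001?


XOR: 1001011111
Count of 1s: 7

7


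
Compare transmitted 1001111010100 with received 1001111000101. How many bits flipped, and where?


XOR: 0000000010001

2 error(s) at position(s): 8, 12


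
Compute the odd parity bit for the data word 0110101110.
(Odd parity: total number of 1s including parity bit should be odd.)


Number of 1s in data: 6
Parity bit: 1

1


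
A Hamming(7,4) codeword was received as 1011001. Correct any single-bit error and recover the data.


Syndrome = 1: error at position 1

Data: 1001 (corrected bit 1)


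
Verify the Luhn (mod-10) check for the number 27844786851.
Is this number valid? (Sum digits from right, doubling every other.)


Luhn sum = 53
53 mod 10 = 3

Invalid (Luhn sum mod 10 = 3)


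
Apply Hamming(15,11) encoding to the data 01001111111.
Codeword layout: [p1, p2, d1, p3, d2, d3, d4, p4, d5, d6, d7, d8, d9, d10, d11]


Parity bits: p1=1, p2=0, p3=1, p4=1

100110011111111


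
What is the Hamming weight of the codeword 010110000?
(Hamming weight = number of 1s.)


Counting 1s in 010110000

3


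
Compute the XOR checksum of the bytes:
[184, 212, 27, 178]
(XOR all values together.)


XOR chain: 184 ^ 212 ^ 27 ^ 178 = 197

197


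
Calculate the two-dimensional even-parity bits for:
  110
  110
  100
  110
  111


Row parities: 00101
Column parities: 101

Row P: 00101, Col P: 101, Corner: 0


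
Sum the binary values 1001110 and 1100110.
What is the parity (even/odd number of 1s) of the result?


1001110 = 78
1100110 = 102
Sum = 180 = 10110100
1s count = 4

even parity (4 ones in 10110100)


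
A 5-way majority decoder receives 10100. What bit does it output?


Ones: 2 out of 5
Threshold: 3

0 (2/5 voted 1)


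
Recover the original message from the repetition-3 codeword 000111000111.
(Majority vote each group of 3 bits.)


Groups: 000, 111, 000, 111
Majority votes: 0101

0101


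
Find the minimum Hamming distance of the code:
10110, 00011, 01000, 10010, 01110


Comparing all pairs, minimum distance: 1
Can detect 0 errors, correct 0 errors

1


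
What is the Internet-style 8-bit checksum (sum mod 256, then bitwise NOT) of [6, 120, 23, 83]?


Sum = 232 mod 256 = 232
Complement = 23

23


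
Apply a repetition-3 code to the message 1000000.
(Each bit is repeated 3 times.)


Each bit -> 3 copies

111000000000000000000


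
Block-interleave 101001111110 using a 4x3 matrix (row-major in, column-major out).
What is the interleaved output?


Matrix:
  101
  001
  111
  110
Read columns: 101100111110

101100111110


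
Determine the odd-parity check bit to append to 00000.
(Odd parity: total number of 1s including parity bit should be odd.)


Number of 1s in data: 0
Parity bit: 1

1


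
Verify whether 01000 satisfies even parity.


Number of 1s: 1

No, parity error (1 ones)


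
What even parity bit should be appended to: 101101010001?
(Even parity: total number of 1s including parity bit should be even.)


Number of 1s in data: 6
Parity bit: 0

0


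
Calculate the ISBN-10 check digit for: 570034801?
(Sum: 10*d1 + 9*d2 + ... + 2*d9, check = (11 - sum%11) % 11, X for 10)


Weighted sum: 185
185 mod 11 = 9

Check digit: 2


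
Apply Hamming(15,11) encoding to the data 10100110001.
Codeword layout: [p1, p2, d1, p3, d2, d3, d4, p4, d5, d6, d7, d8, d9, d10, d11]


Parity bits: p1=1, p2=1, p3=0, p4=1

111001010110001


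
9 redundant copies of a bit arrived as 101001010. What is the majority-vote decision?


Ones: 4 out of 9
Threshold: 5

0 (4/9 voted 1)


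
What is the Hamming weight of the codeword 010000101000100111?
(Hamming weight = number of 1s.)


Counting 1s in 010000101000100111

7


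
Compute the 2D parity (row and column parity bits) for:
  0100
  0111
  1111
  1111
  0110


Row parities: 11000
Column parities: 0101

Row P: 11000, Col P: 0101, Corner: 0


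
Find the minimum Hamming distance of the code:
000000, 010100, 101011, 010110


Comparing all pairs, minimum distance: 1
Can detect 0 errors, correct 0 errors

1


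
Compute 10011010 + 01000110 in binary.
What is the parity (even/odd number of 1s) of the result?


10011010 = 154
01000110 = 70
Sum = 224 = 11100000
1s count = 3

odd parity (3 ones in 11100000)


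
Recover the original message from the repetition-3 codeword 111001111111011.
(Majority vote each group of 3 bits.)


Groups: 111, 001, 111, 111, 011
Majority votes: 10111

10111


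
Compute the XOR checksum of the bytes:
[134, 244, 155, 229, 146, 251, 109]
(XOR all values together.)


XOR chain: 134 ^ 244 ^ 155 ^ 229 ^ 146 ^ 251 ^ 109 = 8

8


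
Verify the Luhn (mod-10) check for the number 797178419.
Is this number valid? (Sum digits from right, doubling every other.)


Luhn sum = 54
54 mod 10 = 4

Invalid (Luhn sum mod 10 = 4)


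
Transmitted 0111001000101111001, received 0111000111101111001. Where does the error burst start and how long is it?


XOR: 0000001111000000000

Burst at position 6, length 4


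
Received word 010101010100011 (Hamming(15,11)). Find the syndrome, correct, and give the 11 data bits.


Syndrome = 3: error at position 3

Data: 10100100011 (corrected bit 3)


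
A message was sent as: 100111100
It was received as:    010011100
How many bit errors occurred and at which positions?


XOR: 110100000

3 error(s) at position(s): 0, 1, 3


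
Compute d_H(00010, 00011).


XOR: 00001
Count of 1s: 1

1


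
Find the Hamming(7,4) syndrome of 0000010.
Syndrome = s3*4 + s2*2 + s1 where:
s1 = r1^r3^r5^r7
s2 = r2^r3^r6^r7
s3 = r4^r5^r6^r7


s1=0, s2=1, s3=1

Syndrome = 6 (error at position 6)


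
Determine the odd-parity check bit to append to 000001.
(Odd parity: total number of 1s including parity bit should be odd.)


Number of 1s in data: 1
Parity bit: 0

0


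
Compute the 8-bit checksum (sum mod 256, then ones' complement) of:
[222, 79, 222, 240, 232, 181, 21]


Sum = 1197 mod 256 = 173
Complement = 82

82


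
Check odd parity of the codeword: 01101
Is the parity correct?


Number of 1s: 3

Yes, parity is correct (3 ones)


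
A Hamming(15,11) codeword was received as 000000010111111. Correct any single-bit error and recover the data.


Syndrome = 9: error at position 9

Data: 00001111111 (corrected bit 9)


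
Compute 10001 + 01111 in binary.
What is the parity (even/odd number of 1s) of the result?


10001 = 17
01111 = 15
Sum = 32 = 100000
1s count = 1

odd parity (1 ones in 100000)


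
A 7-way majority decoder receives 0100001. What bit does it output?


Ones: 2 out of 7
Threshold: 4

0 (2/7 voted 1)


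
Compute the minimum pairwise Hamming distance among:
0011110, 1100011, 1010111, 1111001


Comparing all pairs, minimum distance: 3
Can detect 2 errors, correct 1 errors

3


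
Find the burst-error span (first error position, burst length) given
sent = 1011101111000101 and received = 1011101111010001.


XOR: 0000000000010100

Burst at position 11, length 3


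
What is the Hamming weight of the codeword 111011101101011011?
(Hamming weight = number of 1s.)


Counting 1s in 111011101101011011

13


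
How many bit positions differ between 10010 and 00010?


XOR: 10000
Count of 1s: 1

1


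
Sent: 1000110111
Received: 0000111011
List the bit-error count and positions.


XOR: 1000001100

3 error(s) at position(s): 0, 6, 7


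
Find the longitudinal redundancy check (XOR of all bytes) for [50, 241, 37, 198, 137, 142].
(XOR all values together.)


XOR chain: 50 ^ 241 ^ 37 ^ 198 ^ 137 ^ 142 = 39

39


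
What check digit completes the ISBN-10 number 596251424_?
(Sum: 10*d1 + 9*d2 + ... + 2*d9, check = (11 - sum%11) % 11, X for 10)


Weighted sum: 258
258 mod 11 = 5

Check digit: 6


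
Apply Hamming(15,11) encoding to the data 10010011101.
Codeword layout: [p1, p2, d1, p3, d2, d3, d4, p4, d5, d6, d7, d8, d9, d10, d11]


Parity bits: p1=1, p2=0, p3=0, p4=0

101000100011101


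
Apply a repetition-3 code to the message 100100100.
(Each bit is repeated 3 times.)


Each bit -> 3 copies

111000000111000000111000000


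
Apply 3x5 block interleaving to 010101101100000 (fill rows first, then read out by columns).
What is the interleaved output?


Matrix:
  01010
  11011
  00000
Read columns: 010110000110010

010110000110010


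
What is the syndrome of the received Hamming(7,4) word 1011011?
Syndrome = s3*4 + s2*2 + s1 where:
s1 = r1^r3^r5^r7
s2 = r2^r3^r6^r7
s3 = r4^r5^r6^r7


s1=1, s2=1, s3=1

Syndrome = 7 (error at position 7)
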